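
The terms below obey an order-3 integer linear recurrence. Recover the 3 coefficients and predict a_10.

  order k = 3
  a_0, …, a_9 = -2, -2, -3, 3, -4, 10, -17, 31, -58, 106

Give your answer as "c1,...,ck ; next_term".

  a_3 = -1·-3 + 1·-2 + -1·-2 = 3
  a_4 = -1·3 + 1·-3 + -1·-2 = -4
  a_5 = -1·-4 + 1·3 + -1·-3 = 10
  a_6 = -1·10 + 1·-4 + -1·3 = -17
  a_7 = -1·-17 + 1·10 + -1·-4 = 31
  a_8 = -1·31 + 1·-17 + -1·10 = -58
  a_9 = -1·-58 + 1·31 + -1·-17 = 106
  a_10 = -1·106 + 1·-58 + -1·31 = -195

-1,1,-1 ; -195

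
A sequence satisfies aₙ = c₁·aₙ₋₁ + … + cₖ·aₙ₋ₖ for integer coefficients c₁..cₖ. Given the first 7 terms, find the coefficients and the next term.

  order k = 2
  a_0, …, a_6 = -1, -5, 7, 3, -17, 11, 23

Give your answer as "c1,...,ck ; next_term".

-1,-2 ; -45

  a_2 = -1·-5 + -2·-1 = 7
  a_3 = -1·7 + -2·-5 = 3
  a_4 = -1·3 + -2·7 = -17
  a_5 = -1·-17 + -2·3 = 11
  a_6 = -1·11 + -2·-17 = 23
  a_7 = -1·23 + -2·11 = -45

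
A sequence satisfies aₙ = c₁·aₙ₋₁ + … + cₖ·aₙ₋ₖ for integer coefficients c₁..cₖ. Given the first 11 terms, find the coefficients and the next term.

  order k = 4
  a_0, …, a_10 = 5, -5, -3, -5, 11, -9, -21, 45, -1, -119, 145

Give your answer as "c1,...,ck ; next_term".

-1,-2,1,1 ; 137

  a_4 = -1·-5 + -2·-3 + 1·-5 + 1·5 = 11
  a_5 = -1·11 + -2·-5 + 1·-3 + 1·-5 = -9
  a_6 = -1·-9 + -2·11 + 1·-5 + 1·-3 = -21
  a_7 = -1·-21 + -2·-9 + 1·11 + 1·-5 = 45
  a_8 = -1·45 + -2·-21 + 1·-9 + 1·11 = -1
  a_9 = -1·-1 + -2·45 + 1·-21 + 1·-9 = -119
  a_10 = -1·-119 + -2·-1 + 1·45 + 1·-21 = 145
  a_11 = -1·145 + -2·-119 + 1·-1 + 1·45 = 137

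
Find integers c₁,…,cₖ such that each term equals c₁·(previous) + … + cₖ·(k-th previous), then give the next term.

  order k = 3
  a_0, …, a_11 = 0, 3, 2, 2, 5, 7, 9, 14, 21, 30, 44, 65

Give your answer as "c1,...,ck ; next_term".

  a_3 = 1·2 + 0·3 + 1·0 = 2
  a_4 = 1·2 + 0·2 + 1·3 = 5
  a_5 = 1·5 + 0·2 + 1·2 = 7
  a_6 = 1·7 + 0·5 + 1·2 = 9
  a_7 = 1·9 + 0·7 + 1·5 = 14
  a_8 = 1·14 + 0·9 + 1·7 = 21
  a_9 = 1·21 + 0·14 + 1·9 = 30
  a_10 = 1·30 + 0·21 + 1·14 = 44
  a_11 = 1·44 + 0·30 + 1·21 = 65
  a_12 = 1·65 + 0·44 + 1·30 = 95

1,0,1 ; 95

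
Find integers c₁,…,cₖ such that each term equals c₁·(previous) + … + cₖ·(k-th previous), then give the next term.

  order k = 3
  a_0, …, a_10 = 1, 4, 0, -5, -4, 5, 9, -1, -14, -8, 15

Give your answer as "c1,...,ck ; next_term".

0,-1,-1 ; 22

  a_3 = 0·0 + -1·4 + -1·1 = -5
  a_4 = 0·-5 + -1·0 + -1·4 = -4
  a_5 = 0·-4 + -1·-5 + -1·0 = 5
  a_6 = 0·5 + -1·-4 + -1·-5 = 9
  a_7 = 0·9 + -1·5 + -1·-4 = -1
  a_8 = 0·-1 + -1·9 + -1·5 = -14
  a_9 = 0·-14 + -1·-1 + -1·9 = -8
  a_10 = 0·-8 + -1·-14 + -1·-1 = 15
  a_11 = 0·15 + -1·-8 + -1·-14 = 22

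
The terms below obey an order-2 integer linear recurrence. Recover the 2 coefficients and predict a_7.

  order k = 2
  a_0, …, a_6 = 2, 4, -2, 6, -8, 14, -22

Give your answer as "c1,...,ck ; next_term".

-1,1 ; 36

  a_2 = -1·4 + 1·2 = -2
  a_3 = -1·-2 + 1·4 = 6
  a_4 = -1·6 + 1·-2 = -8
  a_5 = -1·-8 + 1·6 = 14
  a_6 = -1·14 + 1·-8 = -22
  a_7 = -1·-22 + 1·14 = 36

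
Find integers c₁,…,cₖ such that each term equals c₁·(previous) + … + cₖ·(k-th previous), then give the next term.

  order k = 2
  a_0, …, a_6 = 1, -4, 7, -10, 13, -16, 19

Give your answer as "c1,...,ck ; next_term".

  a_2 = -2·-4 + -1·1 = 7
  a_3 = -2·7 + -1·-4 = -10
  a_4 = -2·-10 + -1·7 = 13
  a_5 = -2·13 + -1·-10 = -16
  a_6 = -2·-16 + -1·13 = 19
  a_7 = -2·19 + -1·-16 = -22

-2,-1 ; -22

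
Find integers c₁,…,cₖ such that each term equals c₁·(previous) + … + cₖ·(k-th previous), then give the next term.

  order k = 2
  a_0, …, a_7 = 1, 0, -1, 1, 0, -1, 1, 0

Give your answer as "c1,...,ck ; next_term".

  a_2 = -1·0 + -1·1 = -1
  a_3 = -1·-1 + -1·0 = 1
  a_4 = -1·1 + -1·-1 = 0
  a_5 = -1·0 + -1·1 = -1
  a_6 = -1·-1 + -1·0 = 1
  a_7 = -1·1 + -1·-1 = 0
  a_8 = -1·0 + -1·1 = -1

-1,-1 ; -1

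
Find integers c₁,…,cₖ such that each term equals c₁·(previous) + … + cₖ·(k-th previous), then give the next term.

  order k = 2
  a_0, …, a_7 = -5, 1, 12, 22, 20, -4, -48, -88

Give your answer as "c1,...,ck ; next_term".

  a_2 = 2·1 + -2·-5 = 12
  a_3 = 2·12 + -2·1 = 22
  a_4 = 2·22 + -2·12 = 20
  a_5 = 2·20 + -2·22 = -4
  a_6 = 2·-4 + -2·20 = -48
  a_7 = 2·-48 + -2·-4 = -88
  a_8 = 2·-88 + -2·-48 = -80

2,-2 ; -80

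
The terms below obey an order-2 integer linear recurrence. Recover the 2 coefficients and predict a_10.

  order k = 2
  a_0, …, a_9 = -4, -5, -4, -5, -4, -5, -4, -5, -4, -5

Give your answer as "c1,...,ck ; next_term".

  a_2 = 0·-5 + 1·-4 = -4
  a_3 = 0·-4 + 1·-5 = -5
  a_4 = 0·-5 + 1·-4 = -4
  a_5 = 0·-4 + 1·-5 = -5
  a_6 = 0·-5 + 1·-4 = -4
  a_7 = 0·-4 + 1·-5 = -5
  a_8 = 0·-5 + 1·-4 = -4
  a_9 = 0·-4 + 1·-5 = -5
  a_10 = 0·-5 + 1·-4 = -4

0,1 ; -4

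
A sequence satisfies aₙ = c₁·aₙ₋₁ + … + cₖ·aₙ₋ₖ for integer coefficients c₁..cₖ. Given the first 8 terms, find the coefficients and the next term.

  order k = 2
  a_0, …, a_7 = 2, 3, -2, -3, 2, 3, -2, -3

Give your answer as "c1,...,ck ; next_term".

0,-1 ; 2

  a_2 = 0·3 + -1·2 = -2
  a_3 = 0·-2 + -1·3 = -3
  a_4 = 0·-3 + -1·-2 = 2
  a_5 = 0·2 + -1·-3 = 3
  a_6 = 0·3 + -1·2 = -2
  a_7 = 0·-2 + -1·3 = -3
  a_8 = 0·-3 + -1·-2 = 2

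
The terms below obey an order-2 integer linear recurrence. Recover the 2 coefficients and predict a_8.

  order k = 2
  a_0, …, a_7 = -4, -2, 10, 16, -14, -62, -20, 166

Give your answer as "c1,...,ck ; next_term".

1,-3 ; 226

  a_2 = 1·-2 + -3·-4 = 10
  a_3 = 1·10 + -3·-2 = 16
  a_4 = 1·16 + -3·10 = -14
  a_5 = 1·-14 + -3·16 = -62
  a_6 = 1·-62 + -3·-14 = -20
  a_7 = 1·-20 + -3·-62 = 166
  a_8 = 1·166 + -3·-20 = 226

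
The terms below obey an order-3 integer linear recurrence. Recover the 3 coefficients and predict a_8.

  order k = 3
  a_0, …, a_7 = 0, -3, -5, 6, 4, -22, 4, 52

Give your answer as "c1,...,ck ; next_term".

  a_3 = 0·-5 + -2·-3 + 2·0 = 6
  a_4 = 0·6 + -2·-5 + 2·-3 = 4
  a_5 = 0·4 + -2·6 + 2·-5 = -22
  a_6 = 0·-22 + -2·4 + 2·6 = 4
  a_7 = 0·4 + -2·-22 + 2·4 = 52
  a_8 = 0·52 + -2·4 + 2·-22 = -52

0,-2,2 ; -52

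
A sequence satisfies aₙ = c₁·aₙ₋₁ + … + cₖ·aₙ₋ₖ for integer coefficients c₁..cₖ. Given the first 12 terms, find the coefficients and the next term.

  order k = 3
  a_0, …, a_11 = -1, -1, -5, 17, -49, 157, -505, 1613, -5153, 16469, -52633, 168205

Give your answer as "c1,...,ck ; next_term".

  a_3 = -3·-5 + 0·-1 + -2·-1 = 17
  a_4 = -3·17 + 0·-5 + -2·-1 = -49
  a_5 = -3·-49 + 0·17 + -2·-5 = 157
  a_6 = -3·157 + 0·-49 + -2·17 = -505
  a_7 = -3·-505 + 0·157 + -2·-49 = 1613
  a_8 = -3·1613 + 0·-505 + -2·157 = -5153
  a_9 = -3·-5153 + 0·1613 + -2·-505 = 16469
  a_10 = -3·16469 + 0·-5153 + -2·1613 = -52633
  a_11 = -3·-52633 + 0·16469 + -2·-5153 = 168205
  a_12 = -3·168205 + 0·-52633 + -2·16469 = -537553

-3,0,-2 ; -537553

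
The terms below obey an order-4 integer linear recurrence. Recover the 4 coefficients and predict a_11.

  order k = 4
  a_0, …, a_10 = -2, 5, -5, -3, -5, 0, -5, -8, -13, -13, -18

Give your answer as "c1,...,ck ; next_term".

  a_4 = 1·-3 + 0·-5 + 0·5 + 1·-2 = -5
  a_5 = 1·-5 + 0·-3 + 0·-5 + 1·5 = 0
  a_6 = 1·0 + 0·-5 + 0·-3 + 1·-5 = -5
  a_7 = 1·-5 + 0·0 + 0·-5 + 1·-3 = -8
  a_8 = 1·-8 + 0·-5 + 0·0 + 1·-5 = -13
  a_9 = 1·-13 + 0·-8 + 0·-5 + 1·0 = -13
  a_10 = 1·-13 + 0·-13 + 0·-8 + 1·-5 = -18
  a_11 = 1·-18 + 0·-13 + 0·-13 + 1·-8 = -26

1,0,0,1 ; -26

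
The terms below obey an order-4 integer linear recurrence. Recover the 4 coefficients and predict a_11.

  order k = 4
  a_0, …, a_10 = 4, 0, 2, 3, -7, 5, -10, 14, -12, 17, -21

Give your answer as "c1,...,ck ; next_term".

-1,0,-1,-1 ; 19

  a_4 = -1·3 + 0·2 + -1·0 + -1·4 = -7
  a_5 = -1·-7 + 0·3 + -1·2 + -1·0 = 5
  a_6 = -1·5 + 0·-7 + -1·3 + -1·2 = -10
  a_7 = -1·-10 + 0·5 + -1·-7 + -1·3 = 14
  a_8 = -1·14 + 0·-10 + -1·5 + -1·-7 = -12
  a_9 = -1·-12 + 0·14 + -1·-10 + -1·5 = 17
  a_10 = -1·17 + 0·-12 + -1·14 + -1·-10 = -21
  a_11 = -1·-21 + 0·17 + -1·-12 + -1·14 = 19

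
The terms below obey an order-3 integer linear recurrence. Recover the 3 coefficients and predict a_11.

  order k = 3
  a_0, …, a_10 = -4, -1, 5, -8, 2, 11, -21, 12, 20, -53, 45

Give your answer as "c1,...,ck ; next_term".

-1,-1,1 ; 28

  a_3 = -1·5 + -1·-1 + 1·-4 = -8
  a_4 = -1·-8 + -1·5 + 1·-1 = 2
  a_5 = -1·2 + -1·-8 + 1·5 = 11
  a_6 = -1·11 + -1·2 + 1·-8 = -21
  a_7 = -1·-21 + -1·11 + 1·2 = 12
  a_8 = -1·12 + -1·-21 + 1·11 = 20
  a_9 = -1·20 + -1·12 + 1·-21 = -53
  a_10 = -1·-53 + -1·20 + 1·12 = 45
  a_11 = -1·45 + -1·-53 + 1·20 = 28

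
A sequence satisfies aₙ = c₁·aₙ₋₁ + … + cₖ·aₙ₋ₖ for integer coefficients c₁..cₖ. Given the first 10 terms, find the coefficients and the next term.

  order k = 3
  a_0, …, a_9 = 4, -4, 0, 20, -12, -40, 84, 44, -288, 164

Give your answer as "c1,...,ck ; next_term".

0,-2,3 ; 708

  a_3 = 0·0 + -2·-4 + 3·4 = 20
  a_4 = 0·20 + -2·0 + 3·-4 = -12
  a_5 = 0·-12 + -2·20 + 3·0 = -40
  a_6 = 0·-40 + -2·-12 + 3·20 = 84
  a_7 = 0·84 + -2·-40 + 3·-12 = 44
  a_8 = 0·44 + -2·84 + 3·-40 = -288
  a_9 = 0·-288 + -2·44 + 3·84 = 164
  a_10 = 0·164 + -2·-288 + 3·44 = 708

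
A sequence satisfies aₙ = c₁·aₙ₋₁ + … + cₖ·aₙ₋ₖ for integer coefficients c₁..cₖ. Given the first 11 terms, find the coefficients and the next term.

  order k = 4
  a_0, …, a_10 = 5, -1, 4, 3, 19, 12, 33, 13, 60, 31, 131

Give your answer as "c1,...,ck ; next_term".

  a_4 = 1·3 + 1·4 + -2·-1 + 2·5 = 19
  a_5 = 1·19 + 1·3 + -2·4 + 2·-1 = 12
  a_6 = 1·12 + 1·19 + -2·3 + 2·4 = 33
  a_7 = 1·33 + 1·12 + -2·19 + 2·3 = 13
  a_8 = 1·13 + 1·33 + -2·12 + 2·19 = 60
  a_9 = 1·60 + 1·13 + -2·33 + 2·12 = 31
  a_10 = 1·31 + 1·60 + -2·13 + 2·33 = 131
  a_11 = 1·131 + 1·31 + -2·60 + 2·13 = 68

1,1,-2,2 ; 68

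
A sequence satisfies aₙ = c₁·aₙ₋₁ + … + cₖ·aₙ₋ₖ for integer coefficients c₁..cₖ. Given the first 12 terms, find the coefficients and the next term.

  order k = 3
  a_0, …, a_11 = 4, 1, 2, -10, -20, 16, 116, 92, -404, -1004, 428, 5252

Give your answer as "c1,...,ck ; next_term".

  a_3 = 1·2 + -4·1 + -2·4 = -10
  a_4 = 1·-10 + -4·2 + -2·1 = -20
  a_5 = 1·-20 + -4·-10 + -2·2 = 16
  a_6 = 1·16 + -4·-20 + -2·-10 = 116
  a_7 = 1·116 + -4·16 + -2·-20 = 92
  a_8 = 1·92 + -4·116 + -2·16 = -404
  a_9 = 1·-404 + -4·92 + -2·116 = -1004
  a_10 = 1·-1004 + -4·-404 + -2·92 = 428
  a_11 = 1·428 + -4·-1004 + -2·-404 = 5252
  a_12 = 1·5252 + -4·428 + -2·-1004 = 5548

1,-4,-2 ; 5548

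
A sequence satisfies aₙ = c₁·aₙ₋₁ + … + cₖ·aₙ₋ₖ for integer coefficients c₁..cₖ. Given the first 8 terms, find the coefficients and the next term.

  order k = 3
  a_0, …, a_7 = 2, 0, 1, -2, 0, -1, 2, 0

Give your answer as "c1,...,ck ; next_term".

0,0,-1 ; 1

  a_3 = 0·1 + 0·0 + -1·2 = -2
  a_4 = 0·-2 + 0·1 + -1·0 = 0
  a_5 = 0·0 + 0·-2 + -1·1 = -1
  a_6 = 0·-1 + 0·0 + -1·-2 = 2
  a_7 = 0·2 + 0·-1 + -1·0 = 0
  a_8 = 0·0 + 0·2 + -1·-1 = 1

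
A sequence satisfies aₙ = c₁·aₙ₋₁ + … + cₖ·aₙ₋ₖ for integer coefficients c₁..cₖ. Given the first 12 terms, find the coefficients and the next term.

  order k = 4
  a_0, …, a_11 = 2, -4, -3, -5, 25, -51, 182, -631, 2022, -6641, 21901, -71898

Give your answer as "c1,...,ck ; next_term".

  a_4 = -3·-5 + 0·-3 + -4·-4 + -3·2 = 25
  a_5 = -3·25 + 0·-5 + -4·-3 + -3·-4 = -51
  a_6 = -3·-51 + 0·25 + -4·-5 + -3·-3 = 182
  a_7 = -3·182 + 0·-51 + -4·25 + -3·-5 = -631
  a_8 = -3·-631 + 0·182 + -4·-51 + -3·25 = 2022
  a_9 = -3·2022 + 0·-631 + -4·182 + -3·-51 = -6641
  a_10 = -3·-6641 + 0·2022 + -4·-631 + -3·182 = 21901
  a_11 = -3·21901 + 0·-6641 + -4·2022 + -3·-631 = -71898
  a_12 = -3·-71898 + 0·21901 + -4·-6641 + -3·2022 = 236192

-3,0,-4,-3 ; 236192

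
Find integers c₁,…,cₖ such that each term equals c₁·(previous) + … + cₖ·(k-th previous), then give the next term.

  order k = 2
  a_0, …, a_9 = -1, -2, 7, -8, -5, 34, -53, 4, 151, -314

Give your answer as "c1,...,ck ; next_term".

-2,-3 ; 175

  a_2 = -2·-2 + -3·-1 = 7
  a_3 = -2·7 + -3·-2 = -8
  a_4 = -2·-8 + -3·7 = -5
  a_5 = -2·-5 + -3·-8 = 34
  a_6 = -2·34 + -3·-5 = -53
  a_7 = -2·-53 + -3·34 = 4
  a_8 = -2·4 + -3·-53 = 151
  a_9 = -2·151 + -3·4 = -314
  a_10 = -2·-314 + -3·151 = 175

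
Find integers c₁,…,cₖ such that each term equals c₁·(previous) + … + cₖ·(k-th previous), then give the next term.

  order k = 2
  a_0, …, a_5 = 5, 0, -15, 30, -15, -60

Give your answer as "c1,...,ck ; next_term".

-2,-3 ; 165

  a_2 = -2·0 + -3·5 = -15
  a_3 = -2·-15 + -3·0 = 30
  a_4 = -2·30 + -3·-15 = -15
  a_5 = -2·-15 + -3·30 = -60
  a_6 = -2·-60 + -3·-15 = 165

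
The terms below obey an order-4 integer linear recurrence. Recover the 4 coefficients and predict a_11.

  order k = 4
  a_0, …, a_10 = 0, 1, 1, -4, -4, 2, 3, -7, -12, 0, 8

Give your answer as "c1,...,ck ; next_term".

  a_4 = 1·-4 + -1·1 + 1·1 + 1·0 = -4
  a_5 = 1·-4 + -1·-4 + 1·1 + 1·1 = 2
  a_6 = 1·2 + -1·-4 + 1·-4 + 1·1 = 3
  a_7 = 1·3 + -1·2 + 1·-4 + 1·-4 = -7
  a_8 = 1·-7 + -1·3 + 1·2 + 1·-4 = -12
  a_9 = 1·-12 + -1·-7 + 1·3 + 1·2 = 0
  a_10 = 1·0 + -1·-12 + 1·-7 + 1·3 = 8
  a_11 = 1·8 + -1·0 + 1·-12 + 1·-7 = -11

1,-1,1,1 ; -11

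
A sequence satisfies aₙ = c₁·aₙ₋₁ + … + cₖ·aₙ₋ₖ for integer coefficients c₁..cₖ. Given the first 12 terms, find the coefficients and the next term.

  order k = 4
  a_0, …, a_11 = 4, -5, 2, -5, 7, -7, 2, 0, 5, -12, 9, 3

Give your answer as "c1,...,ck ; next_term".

-1,-1,0,1 ; -7

  a_4 = -1·-5 + -1·2 + 0·-5 + 1·4 = 7
  a_5 = -1·7 + -1·-5 + 0·2 + 1·-5 = -7
  a_6 = -1·-7 + -1·7 + 0·-5 + 1·2 = 2
  a_7 = -1·2 + -1·-7 + 0·7 + 1·-5 = 0
  a_8 = -1·0 + -1·2 + 0·-7 + 1·7 = 5
  a_9 = -1·5 + -1·0 + 0·2 + 1·-7 = -12
  a_10 = -1·-12 + -1·5 + 0·0 + 1·2 = 9
  a_11 = -1·9 + -1·-12 + 0·5 + 1·0 = 3
  a_12 = -1·3 + -1·9 + 0·-12 + 1·5 = -7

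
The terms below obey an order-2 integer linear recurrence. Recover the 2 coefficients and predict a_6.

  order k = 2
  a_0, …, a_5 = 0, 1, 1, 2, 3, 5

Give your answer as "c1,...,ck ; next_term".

  a_2 = 1·1 + 1·0 = 1
  a_3 = 1·1 + 1·1 = 2
  a_4 = 1·2 + 1·1 = 3
  a_5 = 1·3 + 1·2 = 5
  a_6 = 1·5 + 1·3 = 8

1,1 ; 8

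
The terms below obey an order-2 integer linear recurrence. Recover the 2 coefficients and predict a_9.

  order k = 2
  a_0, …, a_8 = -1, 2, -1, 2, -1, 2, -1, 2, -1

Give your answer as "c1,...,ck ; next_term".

  a_2 = 0·2 + 1·-1 = -1
  a_3 = 0·-1 + 1·2 = 2
  a_4 = 0·2 + 1·-1 = -1
  a_5 = 0·-1 + 1·2 = 2
  a_6 = 0·2 + 1·-1 = -1
  a_7 = 0·-1 + 1·2 = 2
  a_8 = 0·2 + 1·-1 = -1
  a_9 = 0·-1 + 1·2 = 2

0,1 ; 2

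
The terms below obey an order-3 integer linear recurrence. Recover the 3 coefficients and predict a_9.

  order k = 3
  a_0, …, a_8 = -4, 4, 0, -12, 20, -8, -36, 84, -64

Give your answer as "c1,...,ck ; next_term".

  a_3 = -1·0 + -1·4 + 2·-4 = -12
  a_4 = -1·-12 + -1·0 + 2·4 = 20
  a_5 = -1·20 + -1·-12 + 2·0 = -8
  a_6 = -1·-8 + -1·20 + 2·-12 = -36
  a_7 = -1·-36 + -1·-8 + 2·20 = 84
  a_8 = -1·84 + -1·-36 + 2·-8 = -64
  a_9 = -1·-64 + -1·84 + 2·-36 = -92

-1,-1,2 ; -92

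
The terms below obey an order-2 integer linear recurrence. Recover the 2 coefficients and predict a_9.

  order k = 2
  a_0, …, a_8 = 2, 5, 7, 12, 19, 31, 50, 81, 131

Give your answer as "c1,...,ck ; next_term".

  a_2 = 1·5 + 1·2 = 7
  a_3 = 1·7 + 1·5 = 12
  a_4 = 1·12 + 1·7 = 19
  a_5 = 1·19 + 1·12 = 31
  a_6 = 1·31 + 1·19 = 50
  a_7 = 1·50 + 1·31 = 81
  a_8 = 1·81 + 1·50 = 131
  a_9 = 1·131 + 1·81 = 212

1,1 ; 212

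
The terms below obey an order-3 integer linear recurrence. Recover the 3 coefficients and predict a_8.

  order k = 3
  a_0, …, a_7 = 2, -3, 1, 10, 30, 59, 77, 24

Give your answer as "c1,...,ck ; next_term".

3,-3,-1 ; -218

  a_3 = 3·1 + -3·-3 + -1·2 = 10
  a_4 = 3·10 + -3·1 + -1·-3 = 30
  a_5 = 3·30 + -3·10 + -1·1 = 59
  a_6 = 3·59 + -3·30 + -1·10 = 77
  a_7 = 3·77 + -3·59 + -1·30 = 24
  a_8 = 3·24 + -3·77 + -1·59 = -218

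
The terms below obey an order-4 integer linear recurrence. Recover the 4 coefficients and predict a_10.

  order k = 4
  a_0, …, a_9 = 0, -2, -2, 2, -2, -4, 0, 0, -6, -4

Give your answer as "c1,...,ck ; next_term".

0,0,1,1 ; 0

  a_4 = 0·2 + 0·-2 + 1·-2 + 1·0 = -2
  a_5 = 0·-2 + 0·2 + 1·-2 + 1·-2 = -4
  a_6 = 0·-4 + 0·-2 + 1·2 + 1·-2 = 0
  a_7 = 0·0 + 0·-4 + 1·-2 + 1·2 = 0
  a_8 = 0·0 + 0·0 + 1·-4 + 1·-2 = -6
  a_9 = 0·-6 + 0·0 + 1·0 + 1·-4 = -4
  a_10 = 0·-4 + 0·-6 + 1·0 + 1·0 = 0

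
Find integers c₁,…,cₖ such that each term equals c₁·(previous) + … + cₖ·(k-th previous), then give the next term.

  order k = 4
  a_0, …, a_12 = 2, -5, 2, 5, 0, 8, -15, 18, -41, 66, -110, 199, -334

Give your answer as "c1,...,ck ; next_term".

  a_4 = -1·5 + 1·2 + -1·-5 + -1·2 = 0
  a_5 = -1·0 + 1·5 + -1·2 + -1·-5 = 8
  a_6 = -1·8 + 1·0 + -1·5 + -1·2 = -15
  a_7 = -1·-15 + 1·8 + -1·0 + -1·5 = 18
  a_8 = -1·18 + 1·-15 + -1·8 + -1·0 = -41
  a_9 = -1·-41 + 1·18 + -1·-15 + -1·8 = 66
  a_10 = -1·66 + 1·-41 + -1·18 + -1·-15 = -110
  a_11 = -1·-110 + 1·66 + -1·-41 + -1·18 = 199
  a_12 = -1·199 + 1·-110 + -1·66 + -1·-41 = -334
  a_13 = -1·-334 + 1·199 + -1·-110 + -1·66 = 577

-1,1,-1,-1 ; 577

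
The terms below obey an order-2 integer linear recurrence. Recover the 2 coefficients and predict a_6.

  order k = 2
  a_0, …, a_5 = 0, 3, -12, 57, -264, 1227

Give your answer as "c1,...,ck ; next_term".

-4,3 ; -5700

  a_2 = -4·3 + 3·0 = -12
  a_3 = -4·-12 + 3·3 = 57
  a_4 = -4·57 + 3·-12 = -264
  a_5 = -4·-264 + 3·57 = 1227
  a_6 = -4·1227 + 3·-264 = -5700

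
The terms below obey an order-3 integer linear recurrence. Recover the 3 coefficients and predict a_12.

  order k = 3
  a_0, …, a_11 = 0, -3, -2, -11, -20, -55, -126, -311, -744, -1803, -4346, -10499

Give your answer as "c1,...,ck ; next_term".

  a_3 = 1·-2 + 3·-3 + 1·0 = -11
  a_4 = 1·-11 + 3·-2 + 1·-3 = -20
  a_5 = 1·-20 + 3·-11 + 1·-2 = -55
  a_6 = 1·-55 + 3·-20 + 1·-11 = -126
  a_7 = 1·-126 + 3·-55 + 1·-20 = -311
  a_8 = 1·-311 + 3·-126 + 1·-55 = -744
  a_9 = 1·-744 + 3·-311 + 1·-126 = -1803
  a_10 = 1·-1803 + 3·-744 + 1·-311 = -4346
  a_11 = 1·-4346 + 3·-1803 + 1·-744 = -10499
  a_12 = 1·-10499 + 3·-4346 + 1·-1803 = -25340

1,3,1 ; -25340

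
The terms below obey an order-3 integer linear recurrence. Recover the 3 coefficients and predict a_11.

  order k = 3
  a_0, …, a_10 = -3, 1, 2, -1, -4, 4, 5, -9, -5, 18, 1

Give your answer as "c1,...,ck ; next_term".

-1,-2,-1 ; -32

  a_3 = -1·2 + -2·1 + -1·-3 = -1
  a_4 = -1·-1 + -2·2 + -1·1 = -4
  a_5 = -1·-4 + -2·-1 + -1·2 = 4
  a_6 = -1·4 + -2·-4 + -1·-1 = 5
  a_7 = -1·5 + -2·4 + -1·-4 = -9
  a_8 = -1·-9 + -2·5 + -1·4 = -5
  a_9 = -1·-5 + -2·-9 + -1·5 = 18
  a_10 = -1·18 + -2·-5 + -1·-9 = 1
  a_11 = -1·1 + -2·18 + -1·-5 = -32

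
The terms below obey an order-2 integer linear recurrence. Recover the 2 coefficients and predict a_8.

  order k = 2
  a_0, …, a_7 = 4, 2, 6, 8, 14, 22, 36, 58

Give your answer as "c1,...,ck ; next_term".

  a_2 = 1·2 + 1·4 = 6
  a_3 = 1·6 + 1·2 = 8
  a_4 = 1·8 + 1·6 = 14
  a_5 = 1·14 + 1·8 = 22
  a_6 = 1·22 + 1·14 = 36
  a_7 = 1·36 + 1·22 = 58
  a_8 = 1·58 + 1·36 = 94

1,1 ; 94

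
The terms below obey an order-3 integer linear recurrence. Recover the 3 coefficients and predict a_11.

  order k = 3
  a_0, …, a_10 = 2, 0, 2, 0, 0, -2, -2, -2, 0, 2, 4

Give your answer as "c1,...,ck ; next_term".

1,0,-1 ; 4

  a_3 = 1·2 + 0·0 + -1·2 = 0
  a_4 = 1·0 + 0·2 + -1·0 = 0
  a_5 = 1·0 + 0·0 + -1·2 = -2
  a_6 = 1·-2 + 0·0 + -1·0 = -2
  a_7 = 1·-2 + 0·-2 + -1·0 = -2
  a_8 = 1·-2 + 0·-2 + -1·-2 = 0
  a_9 = 1·0 + 0·-2 + -1·-2 = 2
  a_10 = 1·2 + 0·0 + -1·-2 = 4
  a_11 = 1·4 + 0·2 + -1·0 = 4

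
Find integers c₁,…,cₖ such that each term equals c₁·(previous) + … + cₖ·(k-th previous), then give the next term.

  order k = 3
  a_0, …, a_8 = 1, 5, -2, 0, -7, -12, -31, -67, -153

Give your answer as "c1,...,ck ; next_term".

2,1,-1 ; -342

  a_3 = 2·-2 + 1·5 + -1·1 = 0
  a_4 = 2·0 + 1·-2 + -1·5 = -7
  a_5 = 2·-7 + 1·0 + -1·-2 = -12
  a_6 = 2·-12 + 1·-7 + -1·0 = -31
  a_7 = 2·-31 + 1·-12 + -1·-7 = -67
  a_8 = 2·-67 + 1·-31 + -1·-12 = -153
  a_9 = 2·-153 + 1·-67 + -1·-31 = -342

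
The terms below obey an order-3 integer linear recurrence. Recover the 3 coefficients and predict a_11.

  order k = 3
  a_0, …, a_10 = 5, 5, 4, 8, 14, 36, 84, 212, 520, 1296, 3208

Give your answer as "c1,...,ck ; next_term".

2,2,-2 ; 7968

  a_3 = 2·4 + 2·5 + -2·5 = 8
  a_4 = 2·8 + 2·4 + -2·5 = 14
  a_5 = 2·14 + 2·8 + -2·4 = 36
  a_6 = 2·36 + 2·14 + -2·8 = 84
  a_7 = 2·84 + 2·36 + -2·14 = 212
  a_8 = 2·212 + 2·84 + -2·36 = 520
  a_9 = 2·520 + 2·212 + -2·84 = 1296
  a_10 = 2·1296 + 2·520 + -2·212 = 3208
  a_11 = 2·3208 + 2·1296 + -2·520 = 7968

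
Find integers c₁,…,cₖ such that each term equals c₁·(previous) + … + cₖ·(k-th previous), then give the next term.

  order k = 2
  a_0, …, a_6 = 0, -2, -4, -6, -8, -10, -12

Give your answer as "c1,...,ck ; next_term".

2,-1 ; -14

  a_2 = 2·-2 + -1·0 = -4
  a_3 = 2·-4 + -1·-2 = -6
  a_4 = 2·-6 + -1·-4 = -8
  a_5 = 2·-8 + -1·-6 = -10
  a_6 = 2·-10 + -1·-8 = -12
  a_7 = 2·-12 + -1·-10 = -14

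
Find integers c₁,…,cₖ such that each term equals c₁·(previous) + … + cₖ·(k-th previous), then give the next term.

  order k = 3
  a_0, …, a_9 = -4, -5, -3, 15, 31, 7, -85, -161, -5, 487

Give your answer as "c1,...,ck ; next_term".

  a_3 = 1·-3 + -2·-5 + -2·-4 = 15
  a_4 = 1·15 + -2·-3 + -2·-5 = 31
  a_5 = 1·31 + -2·15 + -2·-3 = 7
  a_6 = 1·7 + -2·31 + -2·15 = -85
  a_7 = 1·-85 + -2·7 + -2·31 = -161
  a_8 = 1·-161 + -2·-85 + -2·7 = -5
  a_9 = 1·-5 + -2·-161 + -2·-85 = 487
  a_10 = 1·487 + -2·-5 + -2·-161 = 819

1,-2,-2 ; 819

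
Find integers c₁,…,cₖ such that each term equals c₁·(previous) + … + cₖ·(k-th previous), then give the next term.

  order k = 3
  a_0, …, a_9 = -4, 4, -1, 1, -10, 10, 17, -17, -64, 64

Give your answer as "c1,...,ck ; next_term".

  a_3 = -1·-1 + -3·4 + -3·-4 = 1
  a_4 = -1·1 + -3·-1 + -3·4 = -10
  a_5 = -1·-10 + -3·1 + -3·-1 = 10
  a_6 = -1·10 + -3·-10 + -3·1 = 17
  a_7 = -1·17 + -3·10 + -3·-10 = -17
  a_8 = -1·-17 + -3·17 + -3·10 = -64
  a_9 = -1·-64 + -3·-17 + -3·17 = 64
  a_10 = -1·64 + -3·-64 + -3·-17 = 179

-1,-3,-3 ; 179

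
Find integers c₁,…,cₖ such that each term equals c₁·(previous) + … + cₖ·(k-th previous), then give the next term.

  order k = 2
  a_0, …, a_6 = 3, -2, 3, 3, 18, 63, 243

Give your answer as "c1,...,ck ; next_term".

3,3 ; 918

  a_2 = 3·-2 + 3·3 = 3
  a_3 = 3·3 + 3·-2 = 3
  a_4 = 3·3 + 3·3 = 18
  a_5 = 3·18 + 3·3 = 63
  a_6 = 3·63 + 3·18 = 243
  a_7 = 3·243 + 3·63 = 918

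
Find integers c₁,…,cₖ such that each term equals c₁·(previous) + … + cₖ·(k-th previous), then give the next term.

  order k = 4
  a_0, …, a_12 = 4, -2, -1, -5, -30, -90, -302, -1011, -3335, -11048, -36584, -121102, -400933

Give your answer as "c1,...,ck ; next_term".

  a_4 = 3·-5 + 1·-1 + 1·-2 + -3·4 = -30
  a_5 = 3·-30 + 1·-5 + 1·-1 + -3·-2 = -90
  a_6 = 3·-90 + 1·-30 + 1·-5 + -3·-1 = -302
  a_7 = 3·-302 + 1·-90 + 1·-30 + -3·-5 = -1011
  a_8 = 3·-1011 + 1·-302 + 1·-90 + -3·-30 = -3335
  a_9 = 3·-3335 + 1·-1011 + 1·-302 + -3·-90 = -11048
  a_10 = 3·-11048 + 1·-3335 + 1·-1011 + -3·-302 = -36584
  a_11 = 3·-36584 + 1·-11048 + 1·-3335 + -3·-1011 = -121102
  a_12 = 3·-121102 + 1·-36584 + 1·-11048 + -3·-3335 = -400933
  a_13 = 3·-400933 + 1·-121102 + 1·-36584 + -3·-11048 = -1327341

3,1,1,-3 ; -1327341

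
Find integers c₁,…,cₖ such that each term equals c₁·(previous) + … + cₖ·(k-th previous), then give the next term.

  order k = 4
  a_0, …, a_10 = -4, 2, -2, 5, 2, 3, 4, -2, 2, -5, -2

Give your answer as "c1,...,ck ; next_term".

0,1,0,-1 ; -3

  a_4 = 0·5 + 1·-2 + 0·2 + -1·-4 = 2
  a_5 = 0·2 + 1·5 + 0·-2 + -1·2 = 3
  a_6 = 0·3 + 1·2 + 0·5 + -1·-2 = 4
  a_7 = 0·4 + 1·3 + 0·2 + -1·5 = -2
  a_8 = 0·-2 + 1·4 + 0·3 + -1·2 = 2
  a_9 = 0·2 + 1·-2 + 0·4 + -1·3 = -5
  a_10 = 0·-5 + 1·2 + 0·-2 + -1·4 = -2
  a_11 = 0·-2 + 1·-5 + 0·2 + -1·-2 = -3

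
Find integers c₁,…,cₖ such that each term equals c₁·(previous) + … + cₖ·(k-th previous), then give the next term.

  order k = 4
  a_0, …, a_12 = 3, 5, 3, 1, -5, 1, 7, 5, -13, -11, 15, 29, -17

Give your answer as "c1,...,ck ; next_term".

0,-1,-1,1 ; -55

  a_4 = 0·1 + -1·3 + -1·5 + 1·3 = -5
  a_5 = 0·-5 + -1·1 + -1·3 + 1·5 = 1
  a_6 = 0·1 + -1·-5 + -1·1 + 1·3 = 7
  a_7 = 0·7 + -1·1 + -1·-5 + 1·1 = 5
  a_8 = 0·5 + -1·7 + -1·1 + 1·-5 = -13
  a_9 = 0·-13 + -1·5 + -1·7 + 1·1 = -11
  a_10 = 0·-11 + -1·-13 + -1·5 + 1·7 = 15
  a_11 = 0·15 + -1·-11 + -1·-13 + 1·5 = 29
  a_12 = 0·29 + -1·15 + -1·-11 + 1·-13 = -17
  a_13 = 0·-17 + -1·29 + -1·15 + 1·-11 = -55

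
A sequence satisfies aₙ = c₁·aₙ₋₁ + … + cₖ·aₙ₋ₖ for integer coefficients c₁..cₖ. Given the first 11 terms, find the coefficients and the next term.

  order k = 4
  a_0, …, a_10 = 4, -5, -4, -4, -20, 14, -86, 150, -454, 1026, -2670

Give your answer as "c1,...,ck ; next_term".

-1,4,0,-2 ; 6474

  a_4 = -1·-4 + 4·-4 + 0·-5 + -2·4 = -20
  a_5 = -1·-20 + 4·-4 + 0·-4 + -2·-5 = 14
  a_6 = -1·14 + 4·-20 + 0·-4 + -2·-4 = -86
  a_7 = -1·-86 + 4·14 + 0·-20 + -2·-4 = 150
  a_8 = -1·150 + 4·-86 + 0·14 + -2·-20 = -454
  a_9 = -1·-454 + 4·150 + 0·-86 + -2·14 = 1026
  a_10 = -1·1026 + 4·-454 + 0·150 + -2·-86 = -2670
  a_11 = -1·-2670 + 4·1026 + 0·-454 + -2·150 = 6474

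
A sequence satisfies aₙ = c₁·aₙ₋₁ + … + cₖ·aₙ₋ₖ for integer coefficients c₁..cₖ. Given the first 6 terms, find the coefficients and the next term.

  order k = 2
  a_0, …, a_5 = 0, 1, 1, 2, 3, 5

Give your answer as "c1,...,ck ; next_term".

1,1 ; 8

  a_2 = 1·1 + 1·0 = 1
  a_3 = 1·1 + 1·1 = 2
  a_4 = 1·2 + 1·1 = 3
  a_5 = 1·3 + 1·2 = 5
  a_6 = 1·5 + 1·3 = 8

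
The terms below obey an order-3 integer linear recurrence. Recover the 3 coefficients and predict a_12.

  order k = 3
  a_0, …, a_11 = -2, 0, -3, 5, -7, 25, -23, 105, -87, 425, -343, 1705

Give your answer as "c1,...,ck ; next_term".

1,4,-4 ; -1367

  a_3 = 1·-3 + 4·0 + -4·-2 = 5
  a_4 = 1·5 + 4·-3 + -4·0 = -7
  a_5 = 1·-7 + 4·5 + -4·-3 = 25
  a_6 = 1·25 + 4·-7 + -4·5 = -23
  a_7 = 1·-23 + 4·25 + -4·-7 = 105
  a_8 = 1·105 + 4·-23 + -4·25 = -87
  a_9 = 1·-87 + 4·105 + -4·-23 = 425
  a_10 = 1·425 + 4·-87 + -4·105 = -343
  a_11 = 1·-343 + 4·425 + -4·-87 = 1705
  a_12 = 1·1705 + 4·-343 + -4·425 = -1367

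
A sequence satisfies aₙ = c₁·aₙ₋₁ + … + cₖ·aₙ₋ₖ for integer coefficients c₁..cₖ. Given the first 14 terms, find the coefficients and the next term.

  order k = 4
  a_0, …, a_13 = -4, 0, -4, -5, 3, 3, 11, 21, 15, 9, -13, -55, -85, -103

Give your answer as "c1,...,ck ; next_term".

1,0,0,-2 ; -77

  a_4 = 1·-5 + 0·-4 + 0·0 + -2·-4 = 3
  a_5 = 1·3 + 0·-5 + 0·-4 + -2·0 = 3
  a_6 = 1·3 + 0·3 + 0·-5 + -2·-4 = 11
  a_7 = 1·11 + 0·3 + 0·3 + -2·-5 = 21
  a_8 = 1·21 + 0·11 + 0·3 + -2·3 = 15
  a_9 = 1·15 + 0·21 + 0·11 + -2·3 = 9
  a_10 = 1·9 + 0·15 + 0·21 + -2·11 = -13
  a_11 = 1·-13 + 0·9 + 0·15 + -2·21 = -55
  a_12 = 1·-55 + 0·-13 + 0·9 + -2·15 = -85
  a_13 = 1·-85 + 0·-55 + 0·-13 + -2·9 = -103
  a_14 = 1·-103 + 0·-85 + 0·-55 + -2·-13 = -77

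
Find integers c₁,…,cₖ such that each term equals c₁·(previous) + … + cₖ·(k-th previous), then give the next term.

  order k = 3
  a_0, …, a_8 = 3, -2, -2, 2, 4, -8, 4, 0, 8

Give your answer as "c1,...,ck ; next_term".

  a_3 = -2·-2 + -2·-2 + -2·3 = 2
  a_4 = -2·2 + -2·-2 + -2·-2 = 4
  a_5 = -2·4 + -2·2 + -2·-2 = -8
  a_6 = -2·-8 + -2·4 + -2·2 = 4
  a_7 = -2·4 + -2·-8 + -2·4 = 0
  a_8 = -2·0 + -2·4 + -2·-8 = 8
  a_9 = -2·8 + -2·0 + -2·4 = -24

-2,-2,-2 ; -24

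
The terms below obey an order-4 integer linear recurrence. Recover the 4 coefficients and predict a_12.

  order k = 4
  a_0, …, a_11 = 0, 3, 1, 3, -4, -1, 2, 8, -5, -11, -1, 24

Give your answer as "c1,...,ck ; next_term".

0,-1,-1,1 ; 7

  a_4 = 0·3 + -1·1 + -1·3 + 1·0 = -4
  a_5 = 0·-4 + -1·3 + -1·1 + 1·3 = -1
  a_6 = 0·-1 + -1·-4 + -1·3 + 1·1 = 2
  a_7 = 0·2 + -1·-1 + -1·-4 + 1·3 = 8
  a_8 = 0·8 + -1·2 + -1·-1 + 1·-4 = -5
  a_9 = 0·-5 + -1·8 + -1·2 + 1·-1 = -11
  a_10 = 0·-11 + -1·-5 + -1·8 + 1·2 = -1
  a_11 = 0·-1 + -1·-11 + -1·-5 + 1·8 = 24
  a_12 = 0·24 + -1·-1 + -1·-11 + 1·-5 = 7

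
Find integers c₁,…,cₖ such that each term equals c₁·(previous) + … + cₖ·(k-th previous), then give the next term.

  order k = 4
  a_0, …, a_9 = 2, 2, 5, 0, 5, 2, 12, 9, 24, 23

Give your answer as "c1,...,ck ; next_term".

1,1,-1,1 ; 50

  a_4 = 1·0 + 1·5 + -1·2 + 1·2 = 5
  a_5 = 1·5 + 1·0 + -1·5 + 1·2 = 2
  a_6 = 1·2 + 1·5 + -1·0 + 1·5 = 12
  a_7 = 1·12 + 1·2 + -1·5 + 1·0 = 9
  a_8 = 1·9 + 1·12 + -1·2 + 1·5 = 24
  a_9 = 1·24 + 1·9 + -1·12 + 1·2 = 23
  a_10 = 1·23 + 1·24 + -1·9 + 1·12 = 50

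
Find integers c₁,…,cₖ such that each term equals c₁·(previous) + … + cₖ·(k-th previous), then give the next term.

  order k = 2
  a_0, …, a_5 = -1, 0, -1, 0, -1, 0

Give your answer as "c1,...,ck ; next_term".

  a_2 = 0·0 + 1·-1 = -1
  a_3 = 0·-1 + 1·0 = 0
  a_4 = 0·0 + 1·-1 = -1
  a_5 = 0·-1 + 1·0 = 0
  a_6 = 0·0 + 1·-1 = -1

0,1 ; -1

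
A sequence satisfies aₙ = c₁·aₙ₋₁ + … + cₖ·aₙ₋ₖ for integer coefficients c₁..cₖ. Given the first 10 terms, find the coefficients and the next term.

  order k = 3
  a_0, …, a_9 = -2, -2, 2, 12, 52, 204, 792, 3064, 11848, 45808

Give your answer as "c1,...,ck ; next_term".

  a_3 = 4·2 + 0·-2 + -2·-2 = 12
  a_4 = 4·12 + 0·2 + -2·-2 = 52
  a_5 = 4·52 + 0·12 + -2·2 = 204
  a_6 = 4·204 + 0·52 + -2·12 = 792
  a_7 = 4·792 + 0·204 + -2·52 = 3064
  a_8 = 4·3064 + 0·792 + -2·204 = 11848
  a_9 = 4·11848 + 0·3064 + -2·792 = 45808
  a_10 = 4·45808 + 0·11848 + -2·3064 = 177104

4,0,-2 ; 177104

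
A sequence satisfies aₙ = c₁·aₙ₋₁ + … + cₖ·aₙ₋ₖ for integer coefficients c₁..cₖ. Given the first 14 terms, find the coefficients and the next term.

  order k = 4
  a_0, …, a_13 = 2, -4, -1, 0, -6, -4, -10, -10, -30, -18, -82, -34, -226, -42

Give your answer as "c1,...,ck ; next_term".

-1,2,2,2 ; -642

  a_4 = -1·0 + 2·-1 + 2·-4 + 2·2 = -6
  a_5 = -1·-6 + 2·0 + 2·-1 + 2·-4 = -4
  a_6 = -1·-4 + 2·-6 + 2·0 + 2·-1 = -10
  a_7 = -1·-10 + 2·-4 + 2·-6 + 2·0 = -10
  a_8 = -1·-10 + 2·-10 + 2·-4 + 2·-6 = -30
  a_9 = -1·-30 + 2·-10 + 2·-10 + 2·-4 = -18
  a_10 = -1·-18 + 2·-30 + 2·-10 + 2·-10 = -82
  a_11 = -1·-82 + 2·-18 + 2·-30 + 2·-10 = -34
  a_12 = -1·-34 + 2·-82 + 2·-18 + 2·-30 = -226
  a_13 = -1·-226 + 2·-34 + 2·-82 + 2·-18 = -42
  a_14 = -1·-42 + 2·-226 + 2·-34 + 2·-82 = -642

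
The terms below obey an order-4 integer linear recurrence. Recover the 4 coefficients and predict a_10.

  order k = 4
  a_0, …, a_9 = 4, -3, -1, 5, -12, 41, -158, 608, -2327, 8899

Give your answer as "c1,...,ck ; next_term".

-4,-1,-1,1 ; -34035

  a_4 = -4·5 + -1·-1 + -1·-3 + 1·4 = -12
  a_5 = -4·-12 + -1·5 + -1·-1 + 1·-3 = 41
  a_6 = -4·41 + -1·-12 + -1·5 + 1·-1 = -158
  a_7 = -4·-158 + -1·41 + -1·-12 + 1·5 = 608
  a_8 = -4·608 + -1·-158 + -1·41 + 1·-12 = -2327
  a_9 = -4·-2327 + -1·608 + -1·-158 + 1·41 = 8899
  a_10 = -4·8899 + -1·-2327 + -1·608 + 1·-158 = -34035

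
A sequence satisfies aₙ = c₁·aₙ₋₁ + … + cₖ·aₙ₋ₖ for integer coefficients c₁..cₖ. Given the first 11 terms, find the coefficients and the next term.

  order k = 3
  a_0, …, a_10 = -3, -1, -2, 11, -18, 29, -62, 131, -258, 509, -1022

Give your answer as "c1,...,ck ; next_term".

-2,-1,-2 ; 2051

  a_3 = -2·-2 + -1·-1 + -2·-3 = 11
  a_4 = -2·11 + -1·-2 + -2·-1 = -18
  a_5 = -2·-18 + -1·11 + -2·-2 = 29
  a_6 = -2·29 + -1·-18 + -2·11 = -62
  a_7 = -2·-62 + -1·29 + -2·-18 = 131
  a_8 = -2·131 + -1·-62 + -2·29 = -258
  a_9 = -2·-258 + -1·131 + -2·-62 = 509
  a_10 = -2·509 + -1·-258 + -2·131 = -1022
  a_11 = -2·-1022 + -1·509 + -2·-258 = 2051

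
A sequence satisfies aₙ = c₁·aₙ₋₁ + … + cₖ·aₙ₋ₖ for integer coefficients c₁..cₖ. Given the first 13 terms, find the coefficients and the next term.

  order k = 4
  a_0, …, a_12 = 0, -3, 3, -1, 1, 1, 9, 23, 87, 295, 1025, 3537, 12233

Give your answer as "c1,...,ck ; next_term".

  a_4 = 2·-1 + 4·3 + 3·-3 + 2·0 = 1
  a_5 = 2·1 + 4·-1 + 3·3 + 2·-3 = 1
  a_6 = 2·1 + 4·1 + 3·-1 + 2·3 = 9
  a_7 = 2·9 + 4·1 + 3·1 + 2·-1 = 23
  a_8 = 2·23 + 4·9 + 3·1 + 2·1 = 87
  a_9 = 2·87 + 4·23 + 3·9 + 2·1 = 295
  a_10 = 2·295 + 4·87 + 3·23 + 2·9 = 1025
  a_11 = 2·1025 + 4·295 + 3·87 + 2·23 = 3537
  a_12 = 2·3537 + 4·1025 + 3·295 + 2·87 = 12233
  a_13 = 2·12233 + 4·3537 + 3·1025 + 2·295 = 42279

2,4,3,2 ; 42279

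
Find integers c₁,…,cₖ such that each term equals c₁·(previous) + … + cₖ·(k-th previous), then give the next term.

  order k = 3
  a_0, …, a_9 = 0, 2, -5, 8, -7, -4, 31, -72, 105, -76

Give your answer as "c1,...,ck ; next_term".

-2,-1,2 ; -97

  a_3 = -2·-5 + -1·2 + 2·0 = 8
  a_4 = -2·8 + -1·-5 + 2·2 = -7
  a_5 = -2·-7 + -1·8 + 2·-5 = -4
  a_6 = -2·-4 + -1·-7 + 2·8 = 31
  a_7 = -2·31 + -1·-4 + 2·-7 = -72
  a_8 = -2·-72 + -1·31 + 2·-4 = 105
  a_9 = -2·105 + -1·-72 + 2·31 = -76
  a_10 = -2·-76 + -1·105 + 2·-72 = -97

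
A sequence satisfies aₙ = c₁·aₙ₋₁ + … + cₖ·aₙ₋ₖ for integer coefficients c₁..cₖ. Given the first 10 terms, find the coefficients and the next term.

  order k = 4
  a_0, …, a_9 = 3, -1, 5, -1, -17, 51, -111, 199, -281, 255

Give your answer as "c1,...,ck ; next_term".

-3,-3,-1,-2 ; 101

  a_4 = -3·-1 + -3·5 + -1·-1 + -2·3 = -17
  a_5 = -3·-17 + -3·-1 + -1·5 + -2·-1 = 51
  a_6 = -3·51 + -3·-17 + -1·-1 + -2·5 = -111
  a_7 = -3·-111 + -3·51 + -1·-17 + -2·-1 = 199
  a_8 = -3·199 + -3·-111 + -1·51 + -2·-17 = -281
  a_9 = -3·-281 + -3·199 + -1·-111 + -2·51 = 255
  a_10 = -3·255 + -3·-281 + -1·199 + -2·-111 = 101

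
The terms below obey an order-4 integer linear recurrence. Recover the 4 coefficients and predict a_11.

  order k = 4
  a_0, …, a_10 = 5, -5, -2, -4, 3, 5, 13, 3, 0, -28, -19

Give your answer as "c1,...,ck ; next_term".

0,1,-2,-1 ; -31

  a_4 = 0·-4 + 1·-2 + -2·-5 + -1·5 = 3
  a_5 = 0·3 + 1·-4 + -2·-2 + -1·-5 = 5
  a_6 = 0·5 + 1·3 + -2·-4 + -1·-2 = 13
  a_7 = 0·13 + 1·5 + -2·3 + -1·-4 = 3
  a_8 = 0·3 + 1·13 + -2·5 + -1·3 = 0
  a_9 = 0·0 + 1·3 + -2·13 + -1·5 = -28
  a_10 = 0·-28 + 1·0 + -2·3 + -1·13 = -19
  a_11 = 0·-19 + 1·-28 + -2·0 + -1·3 = -31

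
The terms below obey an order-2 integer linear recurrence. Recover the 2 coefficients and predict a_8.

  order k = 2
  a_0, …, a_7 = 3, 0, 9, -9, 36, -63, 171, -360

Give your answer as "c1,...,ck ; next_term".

-1,3 ; 873

  a_2 = -1·0 + 3·3 = 9
  a_3 = -1·9 + 3·0 = -9
  a_4 = -1·-9 + 3·9 = 36
  a_5 = -1·36 + 3·-9 = -63
  a_6 = -1·-63 + 3·36 = 171
  a_7 = -1·171 + 3·-63 = -360
  a_8 = -1·-360 + 3·171 = 873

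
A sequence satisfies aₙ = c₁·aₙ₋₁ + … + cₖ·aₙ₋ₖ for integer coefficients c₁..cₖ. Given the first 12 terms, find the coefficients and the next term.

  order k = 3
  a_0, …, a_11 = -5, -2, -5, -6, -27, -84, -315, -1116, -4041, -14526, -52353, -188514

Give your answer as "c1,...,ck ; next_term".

  a_3 = 3·-5 + 3·-2 + -3·-5 = -6
  a_4 = 3·-6 + 3·-5 + -3·-2 = -27
  a_5 = 3·-27 + 3·-6 + -3·-5 = -84
  a_6 = 3·-84 + 3·-27 + -3·-6 = -315
  a_7 = 3·-315 + 3·-84 + -3·-27 = -1116
  a_8 = 3·-1116 + 3·-315 + -3·-84 = -4041
  a_9 = 3·-4041 + 3·-1116 + -3·-315 = -14526
  a_10 = 3·-14526 + 3·-4041 + -3·-1116 = -52353
  a_11 = 3·-52353 + 3·-14526 + -3·-4041 = -188514
  a_12 = 3·-188514 + 3·-52353 + -3·-14526 = -679023

3,3,-3 ; -679023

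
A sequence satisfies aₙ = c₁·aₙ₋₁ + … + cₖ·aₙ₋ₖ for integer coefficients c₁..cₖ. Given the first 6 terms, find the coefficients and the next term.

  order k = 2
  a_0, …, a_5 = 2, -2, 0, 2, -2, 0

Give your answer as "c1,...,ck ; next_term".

-1,-1 ; 2

  a_2 = -1·-2 + -1·2 = 0
  a_3 = -1·0 + -1·-2 = 2
  a_4 = -1·2 + -1·0 = -2
  a_5 = -1·-2 + -1·2 = 0
  a_6 = -1·0 + -1·-2 = 2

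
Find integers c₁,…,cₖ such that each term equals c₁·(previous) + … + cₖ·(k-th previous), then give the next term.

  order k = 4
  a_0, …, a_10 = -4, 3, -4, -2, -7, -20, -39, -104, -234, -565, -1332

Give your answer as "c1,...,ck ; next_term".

  a_4 = 1·-2 + 3·-4 + 1·3 + -1·-4 = -7
  a_5 = 1·-7 + 3·-2 + 1·-4 + -1·3 = -20
  a_6 = 1·-20 + 3·-7 + 1·-2 + -1·-4 = -39
  a_7 = 1·-39 + 3·-20 + 1·-7 + -1·-2 = -104
  a_8 = 1·-104 + 3·-39 + 1·-20 + -1·-7 = -234
  a_9 = 1·-234 + 3·-104 + 1·-39 + -1·-20 = -565
  a_10 = 1·-565 + 3·-234 + 1·-104 + -1·-39 = -1332
  a_11 = 1·-1332 + 3·-565 + 1·-234 + -1·-104 = -3157

1,3,1,-1 ; -3157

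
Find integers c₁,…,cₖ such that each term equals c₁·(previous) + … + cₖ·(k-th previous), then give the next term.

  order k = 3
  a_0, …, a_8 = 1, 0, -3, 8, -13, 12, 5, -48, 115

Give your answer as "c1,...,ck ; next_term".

-2,-1,2 ; -172

  a_3 = -2·-3 + -1·0 + 2·1 = 8
  a_4 = -2·8 + -1·-3 + 2·0 = -13
  a_5 = -2·-13 + -1·8 + 2·-3 = 12
  a_6 = -2·12 + -1·-13 + 2·8 = 5
  a_7 = -2·5 + -1·12 + 2·-13 = -48
  a_8 = -2·-48 + -1·5 + 2·12 = 115
  a_9 = -2·115 + -1·-48 + 2·5 = -172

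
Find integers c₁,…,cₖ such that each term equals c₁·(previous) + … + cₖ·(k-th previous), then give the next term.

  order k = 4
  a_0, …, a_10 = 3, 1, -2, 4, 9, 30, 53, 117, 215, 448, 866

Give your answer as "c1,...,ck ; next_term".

2,1,-3,2 ; 1769

  a_4 = 2·4 + 1·-2 + -3·1 + 2·3 = 9
  a_5 = 2·9 + 1·4 + -3·-2 + 2·1 = 30
  a_6 = 2·30 + 1·9 + -3·4 + 2·-2 = 53
  a_7 = 2·53 + 1·30 + -3·9 + 2·4 = 117
  a_8 = 2·117 + 1·53 + -3·30 + 2·9 = 215
  a_9 = 2·215 + 1·117 + -3·53 + 2·30 = 448
  a_10 = 2·448 + 1·215 + -3·117 + 2·53 = 866
  a_11 = 2·866 + 1·448 + -3·215 + 2·117 = 1769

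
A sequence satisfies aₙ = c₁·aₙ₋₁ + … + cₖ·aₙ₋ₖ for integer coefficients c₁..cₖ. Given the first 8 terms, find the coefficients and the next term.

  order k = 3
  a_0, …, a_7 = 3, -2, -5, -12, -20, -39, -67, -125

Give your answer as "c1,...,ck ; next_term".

1,2,-1 ; -220

  a_3 = 1·-5 + 2·-2 + -1·3 = -12
  a_4 = 1·-12 + 2·-5 + -1·-2 = -20
  a_5 = 1·-20 + 2·-12 + -1·-5 = -39
  a_6 = 1·-39 + 2·-20 + -1·-12 = -67
  a_7 = 1·-67 + 2·-39 + -1·-20 = -125
  a_8 = 1·-125 + 2·-67 + -1·-39 = -220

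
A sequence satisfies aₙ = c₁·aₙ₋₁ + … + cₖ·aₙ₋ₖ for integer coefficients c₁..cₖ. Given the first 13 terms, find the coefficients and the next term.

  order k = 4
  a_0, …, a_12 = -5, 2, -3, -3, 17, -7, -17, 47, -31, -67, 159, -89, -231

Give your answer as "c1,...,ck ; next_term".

0,-1,2,-2 ; 541

  a_4 = 0·-3 + -1·-3 + 2·2 + -2·-5 = 17
  a_5 = 0·17 + -1·-3 + 2·-3 + -2·2 = -7
  a_6 = 0·-7 + -1·17 + 2·-3 + -2·-3 = -17
  a_7 = 0·-17 + -1·-7 + 2·17 + -2·-3 = 47
  a_8 = 0·47 + -1·-17 + 2·-7 + -2·17 = -31
  a_9 = 0·-31 + -1·47 + 2·-17 + -2·-7 = -67
  a_10 = 0·-67 + -1·-31 + 2·47 + -2·-17 = 159
  a_11 = 0·159 + -1·-67 + 2·-31 + -2·47 = -89
  a_12 = 0·-89 + -1·159 + 2·-67 + -2·-31 = -231
  a_13 = 0·-231 + -1·-89 + 2·159 + -2·-67 = 541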